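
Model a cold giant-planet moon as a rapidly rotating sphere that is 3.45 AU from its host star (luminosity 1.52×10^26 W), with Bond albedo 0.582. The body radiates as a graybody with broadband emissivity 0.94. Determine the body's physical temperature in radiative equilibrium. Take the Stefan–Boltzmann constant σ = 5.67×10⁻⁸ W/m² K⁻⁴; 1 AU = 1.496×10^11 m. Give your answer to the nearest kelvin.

d = 3.45 × 1.496×10^11 m = 5.161×10^11 m.
Spreading L over a sphere of radius d: S = 1.52×10^26/(4π·5.16×10^11²) = 45.41 W/m².
Absorbed flux (global mean): S(1−α)/4 = 45.41·0.418/4 = 4.745 W/m².
Radiative balance εσT⁴ = 4.745 gives T = [4.745/(0.94·σ)]^(1/4) = 97.14 K.

97 kelvin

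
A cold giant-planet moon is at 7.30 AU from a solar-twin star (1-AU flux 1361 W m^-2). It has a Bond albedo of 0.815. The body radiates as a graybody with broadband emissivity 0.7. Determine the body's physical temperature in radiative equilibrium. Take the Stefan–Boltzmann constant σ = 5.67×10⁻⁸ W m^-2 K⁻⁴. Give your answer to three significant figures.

73.9 kelvin

Flux at the orbit: S = 1361/(7.30)² = 25.54 W m^-2.
Absorbed flux (global mean): S(1−α)/4 = 25.54·0.185/4 = 1.181 W m^-2.
Radiative balance εσT⁴ = 1.181 gives T = [1.181/(0.7·σ)]^(1/4) = 73.86 K.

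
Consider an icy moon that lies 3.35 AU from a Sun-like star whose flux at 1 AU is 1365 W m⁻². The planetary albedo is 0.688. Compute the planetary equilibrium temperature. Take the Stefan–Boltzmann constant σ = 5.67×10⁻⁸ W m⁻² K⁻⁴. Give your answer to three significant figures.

114 kelvin

By the inverse-square law, S = 1365/3.35² = 121.6 W m⁻².
Absorbed flux (global mean): S(1−α)/4 = 121.6·0.312/4 = 9.487 W m⁻².
In equilibrium σT⁴ equals this, so T = 113.7 K.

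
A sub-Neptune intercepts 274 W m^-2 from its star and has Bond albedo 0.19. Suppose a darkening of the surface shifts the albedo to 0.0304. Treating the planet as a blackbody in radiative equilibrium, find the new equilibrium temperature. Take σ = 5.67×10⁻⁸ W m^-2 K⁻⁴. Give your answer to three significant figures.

185 K

New equilibrium: T₂ = [(1−0.0304)·274.0/(4σ)]^(1/4) = 185.0 K.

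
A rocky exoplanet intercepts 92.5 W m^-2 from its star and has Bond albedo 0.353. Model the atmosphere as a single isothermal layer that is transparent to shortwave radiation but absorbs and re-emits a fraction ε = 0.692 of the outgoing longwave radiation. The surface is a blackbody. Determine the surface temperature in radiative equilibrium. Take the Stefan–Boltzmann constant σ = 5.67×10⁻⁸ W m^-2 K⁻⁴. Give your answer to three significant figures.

142 kelvin

At the top of the atmosphere, σT_e⁴ = S(1−α)/4 = 14.96 W m^-2, giving T_e = 127.5 K.
The surface balance (absorbed SW + ε·downward IR = σT_s⁴) with T_a⁴ = T_s⁴/2 reduces to T_s = T_e·[2/(2−ε)]^¼ = 141.7 K.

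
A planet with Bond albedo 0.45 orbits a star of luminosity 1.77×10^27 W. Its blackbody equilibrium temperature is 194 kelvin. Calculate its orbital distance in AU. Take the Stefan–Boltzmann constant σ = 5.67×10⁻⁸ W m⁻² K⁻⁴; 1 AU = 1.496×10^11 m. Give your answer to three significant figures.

Required flux: S = 4σT⁴/(1−α) = 584.1 W m⁻².
S = L/(4πd²) → d = √(L/4πS) = √(1.77×10^27/(4π·584.1)) = 4.911×10^11 m = 3.283 AU.

3.28 AU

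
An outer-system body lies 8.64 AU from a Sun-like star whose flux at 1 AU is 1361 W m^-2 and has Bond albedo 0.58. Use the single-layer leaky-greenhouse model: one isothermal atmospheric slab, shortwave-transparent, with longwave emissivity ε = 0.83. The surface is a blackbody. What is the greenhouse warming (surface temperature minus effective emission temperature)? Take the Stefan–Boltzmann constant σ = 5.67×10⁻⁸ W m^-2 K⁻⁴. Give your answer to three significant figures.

Irradiance scales as 1/d², so S = 1361 W m^-2 × (1/8.64)² = 18.23 W m^-2.
At the top of the atmosphere, σT_e⁴ = S(1−α)/4 = 1.914 W m^-2, giving T_e = 76.23 K.
Surface balance with a leaky layer gives σT_s⁴ = σT_e⁴·2/(2−ε), so T_s = T_e·[2/(2−0.83)]^(1/4) = 87.16 K.
T_s − T_e = 87.16 − 76.23 = 10.93 K.

10.9 K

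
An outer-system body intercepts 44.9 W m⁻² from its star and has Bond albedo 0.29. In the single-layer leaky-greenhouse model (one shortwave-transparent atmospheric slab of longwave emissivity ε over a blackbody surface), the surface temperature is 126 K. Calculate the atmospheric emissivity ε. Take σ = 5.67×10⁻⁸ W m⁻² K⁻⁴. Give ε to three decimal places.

First, T_e = [44.90·(1−0.29)/(4σ)]^(1/4) = 108.9 K.
Inverting T_s⁴ = 2T_e⁴/(2−ε): (T_e/T_s)⁴ = 0.5577, so ε = 2(1 − 0.5577) = 0.8847.

0.885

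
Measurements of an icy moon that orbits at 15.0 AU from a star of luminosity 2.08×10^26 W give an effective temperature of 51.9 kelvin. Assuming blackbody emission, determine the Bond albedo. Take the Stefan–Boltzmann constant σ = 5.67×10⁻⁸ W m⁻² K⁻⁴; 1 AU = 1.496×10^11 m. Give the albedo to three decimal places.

0.499

d = 15.0 × 1.496×10^11 m = 2.244×10^12 m.
Flux at the orbit: S = L/(4πd²) = 2.08×10^26/(4π·(2.24×10^12)²) = 3.287 W m⁻².
Rearranging the radiative balance, α = 1 − 4σT⁴/S.
σT⁴ = 0.4114 W m⁻², so 4σT⁴ = 1.646 W m⁻².
Hence α = 1 − 1.646/3.287 = 0.4994.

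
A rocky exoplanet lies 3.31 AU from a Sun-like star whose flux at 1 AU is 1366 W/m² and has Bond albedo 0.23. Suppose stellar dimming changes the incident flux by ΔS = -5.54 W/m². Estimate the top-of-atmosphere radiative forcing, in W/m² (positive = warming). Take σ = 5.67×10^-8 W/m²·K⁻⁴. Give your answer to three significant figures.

Irradiance scales as 1/d², so S = 1366 W/m² × (1/3.31)² = 124.7 W/m².
TOA radiative forcing: ΔF = (1−α)ΔS/4 = 0.77·(-5.54)/4 = -1.066 W/m².

-1.07 W/m²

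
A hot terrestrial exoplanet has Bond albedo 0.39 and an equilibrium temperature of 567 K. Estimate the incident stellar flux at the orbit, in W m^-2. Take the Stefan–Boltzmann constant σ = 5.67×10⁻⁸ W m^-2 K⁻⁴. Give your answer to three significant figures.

38400 W m^-2

Invert the energy balance for S: S = 4σT⁴/(1−α).
The emitted flux is σT⁴ = 5860 W m^-2.
So S = 4×5860/(1−0.39) = 38430 W m^-2.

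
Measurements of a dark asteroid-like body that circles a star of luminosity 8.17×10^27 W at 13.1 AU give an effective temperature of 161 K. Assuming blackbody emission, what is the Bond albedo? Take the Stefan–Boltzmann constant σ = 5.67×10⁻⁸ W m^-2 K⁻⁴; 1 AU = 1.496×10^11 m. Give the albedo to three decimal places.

Orbital distance: d = 13.1 AU = 1.960×10^12 m.
Spreading L over a sphere of radius d: S = 8.17×10^27/(4π·1.96×10^12²) = 169.3 W m^-2.
Energy balance: S(1−α)/4 = σT⁴, so 1−α = 4σT⁴/S.
σT⁴ = 38.10 W m^-2, so 4σT⁴ = 152.4 W m^-2.
1−α = 152.4/169.3 = 0.9002, so α = 0.0998.

0.100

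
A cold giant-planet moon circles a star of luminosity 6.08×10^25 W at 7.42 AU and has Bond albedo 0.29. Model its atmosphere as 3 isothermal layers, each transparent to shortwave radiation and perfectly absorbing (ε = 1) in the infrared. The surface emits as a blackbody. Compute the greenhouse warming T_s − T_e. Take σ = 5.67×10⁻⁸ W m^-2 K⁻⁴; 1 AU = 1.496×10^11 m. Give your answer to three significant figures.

d = 7.42 × 1.496×10^11 m = 1.110×10^12 m.
Flux at the orbit: S = L/(4πd²) = 6.08×10^25/(4π·(1.11×10^12)²) = 3.927 W m^-2.
The effective emission temperature is T_e = [S(1−α)/(4σ)]^¼ = 59.21 K.
T_s = (N+1)^(1/4)·T_e = 83.74 K.
Warming: T_s − T_e = 24.53 K.

24.5 K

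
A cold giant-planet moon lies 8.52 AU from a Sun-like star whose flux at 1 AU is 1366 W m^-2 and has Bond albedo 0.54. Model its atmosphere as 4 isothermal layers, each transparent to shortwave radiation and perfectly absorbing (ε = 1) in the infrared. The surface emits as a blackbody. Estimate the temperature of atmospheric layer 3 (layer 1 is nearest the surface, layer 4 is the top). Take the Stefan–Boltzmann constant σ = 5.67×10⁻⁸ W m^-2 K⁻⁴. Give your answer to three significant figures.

Irradiance scales as 1/d², so S = 1366 W m^-2 × (1/8.52)² = 18.82 W m^-2.
The effective emission temperature is T_e = [S(1−α)/(4σ)]^¼ = 78.60 K.
In the N-layer model, layer k (counted from the surface) has T_k = (N+1−k)^(1/4)·T_e.
T_3 = (2)^(1/4)·78.60 = 93.47 K.

93.5 K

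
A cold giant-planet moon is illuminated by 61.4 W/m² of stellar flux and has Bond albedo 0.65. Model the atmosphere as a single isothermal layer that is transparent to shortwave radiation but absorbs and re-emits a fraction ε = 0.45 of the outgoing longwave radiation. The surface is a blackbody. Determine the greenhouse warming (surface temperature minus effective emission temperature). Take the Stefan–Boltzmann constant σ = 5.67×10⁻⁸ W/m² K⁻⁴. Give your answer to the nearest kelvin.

At the top of the atmosphere, σT_e⁴ = S(1−α)/4 = 5.372 W/m², giving T_e = 98.66 K.
Surface balance with a leaky layer gives σT_s⁴ = σT_e⁴·2/(2−ε), so T_s = T_e·[2/(2−0.45)]^(1/4) = 105.2 K.
Greenhouse warming: T_s − T_e = 6.492 K.

6 K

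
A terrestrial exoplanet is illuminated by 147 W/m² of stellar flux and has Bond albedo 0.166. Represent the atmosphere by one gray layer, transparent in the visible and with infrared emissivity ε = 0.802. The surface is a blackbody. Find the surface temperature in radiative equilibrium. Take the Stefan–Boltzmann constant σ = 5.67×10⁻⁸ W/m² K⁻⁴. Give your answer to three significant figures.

Effective emission temperature (TOA balance): σT_e⁴ = S(1−α)/4 = 30.65 W/m² → T_e = 152.5 K.
For a single slab of emissivity ε, T_s⁴ = 2T_e⁴/(2−ε); thus T_s = 152.5·(1.669)^(1/4) = 173.3 K.

173 K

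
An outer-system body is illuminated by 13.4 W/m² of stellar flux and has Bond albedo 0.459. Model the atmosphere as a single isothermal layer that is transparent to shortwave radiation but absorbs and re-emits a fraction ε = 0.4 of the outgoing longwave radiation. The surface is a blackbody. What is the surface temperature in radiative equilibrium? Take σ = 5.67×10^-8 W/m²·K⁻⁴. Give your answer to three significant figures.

Effective emission temperature (TOA balance): σT_e⁴ = S(1−α)/4 = 1.812 W/m² → T_e = 75.19 K.
For a single slab of emissivity ε, T_s⁴ = 2T_e⁴/(2−ε); thus T_s = 75.19·(1.25)^(1/4) = 79.50 K.

79.5 K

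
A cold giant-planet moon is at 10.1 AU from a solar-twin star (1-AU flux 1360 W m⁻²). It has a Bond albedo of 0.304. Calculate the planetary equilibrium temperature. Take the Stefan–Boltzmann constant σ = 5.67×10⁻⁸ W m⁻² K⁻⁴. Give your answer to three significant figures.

80.0 kelvin

Irradiance scales as 1/d², so S = 1360 W m⁻² × (1/10.1)² = 13.33 W m⁻².
The planet absorbs (1−α)S over its disc πR² and re-emits over 4πR², so the mean absorbed flux is (1−0.304)·13.33/4 = 2.320 W m⁻².
In equilibrium σT⁴ equals this, so T = 79.98 K.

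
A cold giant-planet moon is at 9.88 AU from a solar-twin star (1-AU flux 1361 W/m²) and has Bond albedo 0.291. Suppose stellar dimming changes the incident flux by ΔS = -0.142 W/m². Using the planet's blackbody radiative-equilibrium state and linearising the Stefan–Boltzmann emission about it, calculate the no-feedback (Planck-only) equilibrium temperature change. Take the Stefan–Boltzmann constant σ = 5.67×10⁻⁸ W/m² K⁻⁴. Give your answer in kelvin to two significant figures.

-0.21 kelvin

Flux at the orbit: S = 1361/(9.88)² = 13.94 W/m².
The baseline emission temperature is T_e = 81.25 K.
TOA radiative forcing: ΔF = (1−α)ΔS/4 = 0.709·(-0.142)/4 = -0.02517 W/m².
Planck response: λ_P = 4σT_e³ = 4·5.67×10⁻⁸·(81.25)³ = 0.1217 W/m²/K.
Hence the no-feedback warming is ΔF/(4σT_e³) = -0.207 K.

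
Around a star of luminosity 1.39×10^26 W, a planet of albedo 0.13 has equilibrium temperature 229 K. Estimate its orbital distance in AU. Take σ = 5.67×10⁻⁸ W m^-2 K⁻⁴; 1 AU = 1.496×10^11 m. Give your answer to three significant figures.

0.830 AU

Energy balance gives S = 4σT⁴/(1−α) = 716.9 W m^-2.
S = L/(4πd²) → d = √(L/4πS) = √(1.39×10^26/(4π·716.9)) = 1.242×10^11 m = 0.8303 AU.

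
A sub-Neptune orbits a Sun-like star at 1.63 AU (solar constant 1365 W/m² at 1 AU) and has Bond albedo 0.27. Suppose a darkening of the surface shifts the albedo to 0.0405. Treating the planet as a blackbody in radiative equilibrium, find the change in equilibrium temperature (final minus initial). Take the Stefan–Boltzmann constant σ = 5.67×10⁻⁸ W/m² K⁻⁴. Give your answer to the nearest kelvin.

14 K

Irradiance scales as 1/d², so S = 1365 W/m² × (1/1.63)² = 513.8 W/m².
With α = 0.27, T₁ = 201.7 K.
After:  T₂ = [513.8·0.96/(4σ)]^(1/4) = 215.9 K.
Change: 215.9 − 201.7 = 14.26 K.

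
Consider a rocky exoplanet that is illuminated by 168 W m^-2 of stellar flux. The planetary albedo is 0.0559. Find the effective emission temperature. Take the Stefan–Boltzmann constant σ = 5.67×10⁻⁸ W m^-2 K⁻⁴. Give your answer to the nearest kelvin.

The planet absorbs (1−α)S over its disc πR² and re-emits over 4πR², so the mean absorbed flux is (1−0.0559)·168.0/4 = 39.65 W m^-2.
Set σT⁴ = 39.65 → T = (39.65/σ)^(1/4) = 162.6 K.

163 kelvin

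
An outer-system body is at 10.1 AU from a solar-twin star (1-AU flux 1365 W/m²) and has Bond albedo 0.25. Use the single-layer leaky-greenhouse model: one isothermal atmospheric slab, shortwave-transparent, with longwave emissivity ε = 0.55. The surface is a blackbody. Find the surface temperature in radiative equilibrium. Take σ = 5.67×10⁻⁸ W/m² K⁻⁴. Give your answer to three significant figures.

By the inverse-square law, S = 1365/10.1² = 13.38 W/m².
Effective emission temperature (TOA balance): σT_e⁴ = S(1−α)/4 = 2.509 W/m² → T_e = 81.56 K.
The surface balance (absorbed SW + ε·downward IR = σT_s⁴) with T_a⁴ = T_s⁴/2 reduces to T_s = T_e·[2/(2−ε)]^¼ = 88.39 K.

88.4 kelvin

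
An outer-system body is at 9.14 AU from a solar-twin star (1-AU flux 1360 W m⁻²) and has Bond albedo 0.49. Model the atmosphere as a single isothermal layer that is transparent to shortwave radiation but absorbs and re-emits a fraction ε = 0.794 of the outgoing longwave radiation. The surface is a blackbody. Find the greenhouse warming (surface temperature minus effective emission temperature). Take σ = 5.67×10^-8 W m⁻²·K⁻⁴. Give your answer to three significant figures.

10.5 K

Irradiance scales as 1/d², so S = 1360 W m⁻² × (1/9.14)² = 16.28 W m⁻².
The planet radiates to space at T_e = [S(1−α)/(4σ)]^(1/4) = 77.78 K.
The surface balance (absorbed SW + ε·downward IR = σT_s⁴) with T_a⁴ = T_s⁴/2 reduces to T_s = T_e·[2/(2−ε)]^¼ = 88.27 K.
The atmosphere warms the surface by 10.49 K.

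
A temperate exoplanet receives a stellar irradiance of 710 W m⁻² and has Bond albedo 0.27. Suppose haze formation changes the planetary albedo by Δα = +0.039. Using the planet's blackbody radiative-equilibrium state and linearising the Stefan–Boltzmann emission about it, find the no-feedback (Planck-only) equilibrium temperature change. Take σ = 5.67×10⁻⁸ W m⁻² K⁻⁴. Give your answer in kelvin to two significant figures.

The baseline emission temperature is T_e = 218.6 K.
TOA radiative forcing: ΔF = −S·Δα/4 = −710.0·(+0.039)/4 = -6.923 W m⁻².
Planck response: λ_P = 4σT_e³ = 4·5.67×10⁻⁸·(218.6)³ = 2.371 W m⁻²/K.
ΔT₀ = ΔF/λ_P = -6.923/2.371 = -2.92 K.

-2.9 K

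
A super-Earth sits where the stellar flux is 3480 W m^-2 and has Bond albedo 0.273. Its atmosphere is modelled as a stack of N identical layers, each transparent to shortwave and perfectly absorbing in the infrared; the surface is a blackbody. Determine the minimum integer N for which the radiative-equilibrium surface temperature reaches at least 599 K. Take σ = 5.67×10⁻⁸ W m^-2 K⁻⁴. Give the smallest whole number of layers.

OLR = S(1−α)/4 = 632.5 W m^-2; the top layer radiates at T_e = 325.0 K.
T_s = (N+1)^(1/4)·T_e ≥ 599 K requires N+1 ≥ (T_s/T_e)⁴ = (599/325.0)⁴ = 11.541.
So N ≥ 10.541; the smallest integer is N = 11.

11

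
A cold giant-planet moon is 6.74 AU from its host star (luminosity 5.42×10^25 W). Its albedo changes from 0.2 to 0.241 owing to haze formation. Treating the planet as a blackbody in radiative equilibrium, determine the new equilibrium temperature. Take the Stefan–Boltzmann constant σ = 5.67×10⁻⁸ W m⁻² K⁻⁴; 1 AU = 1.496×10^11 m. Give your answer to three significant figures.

61.4 kelvin

Orbital distance: d = 6.74 AU = 1.008×10^12 m.
S = L/(4πd²) = 4.242 W m⁻².
With the new albedo, S(1−α₂)/4 = 0.8050 W m⁻², so T₂ = 61.38 K.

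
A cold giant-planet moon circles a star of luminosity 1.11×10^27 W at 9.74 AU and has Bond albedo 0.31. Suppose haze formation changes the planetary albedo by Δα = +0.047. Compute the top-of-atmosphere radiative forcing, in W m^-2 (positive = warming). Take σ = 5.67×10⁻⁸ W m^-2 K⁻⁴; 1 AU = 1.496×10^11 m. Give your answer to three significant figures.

-0.489 W m^-2

d = 9.74 × 1.496×10^11 m = 1.457×10^12 m.
Flux at the orbit: S = L/(4πd²) = 1.11×10^27/(4π·(1.46×10^12)²) = 41.60 W m^-2.
TOA radiative forcing: ΔF = −S·Δα/4 = −41.60·(+0.047)/4 = -0.4888 W m^-2.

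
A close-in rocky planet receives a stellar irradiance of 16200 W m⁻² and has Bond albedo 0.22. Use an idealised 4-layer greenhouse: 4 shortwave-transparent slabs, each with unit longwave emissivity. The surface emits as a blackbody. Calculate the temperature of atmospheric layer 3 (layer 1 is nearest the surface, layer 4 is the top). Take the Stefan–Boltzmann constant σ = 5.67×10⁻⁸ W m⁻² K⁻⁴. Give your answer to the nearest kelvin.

OLR = S(1−α)/4 = 3159 W m⁻²; the top layer radiates at T_e = 485.8 K.
Each opaque layer satisfies 2T_j⁴ = T_{j−1}⁴ + T_{j+1}⁴, giving T_k⁴ = (N+1−k)T_e⁴.
T_3 = (2)^(1/4)·485.8 = 577.8 K.

578 K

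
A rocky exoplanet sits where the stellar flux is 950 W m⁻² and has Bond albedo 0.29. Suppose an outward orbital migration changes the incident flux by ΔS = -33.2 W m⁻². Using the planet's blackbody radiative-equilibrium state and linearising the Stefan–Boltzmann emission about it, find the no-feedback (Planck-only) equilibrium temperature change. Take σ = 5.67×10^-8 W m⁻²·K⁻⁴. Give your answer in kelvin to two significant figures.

-2.0 K

Unperturbed T_e = [950.0·(1−0.29)/(4σ)]^¼ = 233.5 K.
ΔF = Δ[S(1−α)]/4 = (1−0.29)·-33.2/4 = -5.893 W m⁻².
The Planck feedback parameter is 4σT_e³ = 2.888 W m⁻²/K.
Hence the no-feedback warming is ΔF/(4σT_e³) = -2.04 K.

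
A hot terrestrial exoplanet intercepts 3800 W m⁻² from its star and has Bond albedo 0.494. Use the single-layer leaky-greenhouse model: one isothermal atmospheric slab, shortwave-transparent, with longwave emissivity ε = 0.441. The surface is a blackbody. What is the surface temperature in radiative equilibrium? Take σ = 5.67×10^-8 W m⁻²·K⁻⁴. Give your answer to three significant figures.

323 K

Effective emission temperature (TOA balance): σT_e⁴ = S(1−α)/4 = 480.7 W m⁻² → T_e = 303.4 K.
Surface balance with a leaky layer gives σT_s⁴ = σT_e⁴·2/(2−ε), so T_s = T_e·[2/(2−0.441)]^(1/4) = 322.9 K.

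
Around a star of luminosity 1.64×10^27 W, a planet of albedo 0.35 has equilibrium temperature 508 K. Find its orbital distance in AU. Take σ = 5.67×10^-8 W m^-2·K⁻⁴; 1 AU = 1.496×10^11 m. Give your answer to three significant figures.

0.501 AU

The flux needed for this T is 4σT⁴/(1−0.35) = 23240 W m^-2.
Then d = [L/(4πS)]^(1/2) = 7.494×10^10 m, i.e. 0.5009 AU.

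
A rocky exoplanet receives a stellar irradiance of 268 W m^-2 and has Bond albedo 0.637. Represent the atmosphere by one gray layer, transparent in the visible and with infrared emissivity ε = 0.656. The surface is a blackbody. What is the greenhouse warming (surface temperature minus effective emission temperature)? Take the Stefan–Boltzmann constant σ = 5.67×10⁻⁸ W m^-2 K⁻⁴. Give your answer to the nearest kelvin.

The planet radiates to space at T_e = [S(1−α)/(4σ)]^(1/4) = 143.9 K.
For a single slab of emissivity ε, T_s⁴ = 2T_e⁴/(2−ε); thus T_s = 143.9·(1.488)^(1/4) = 158.9 K.
The atmosphere warms the surface by 15.04 K.

15 K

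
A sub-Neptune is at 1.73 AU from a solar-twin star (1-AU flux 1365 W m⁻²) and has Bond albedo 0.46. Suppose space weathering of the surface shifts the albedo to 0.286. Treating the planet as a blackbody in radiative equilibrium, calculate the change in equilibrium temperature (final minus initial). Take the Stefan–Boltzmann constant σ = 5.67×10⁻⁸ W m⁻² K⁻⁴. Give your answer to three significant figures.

By the inverse-square law, S = 1365/1.73² = 456.1 W m⁻².
Initial: T₁ = [S(1−0.46)/(4σ)]^(1/4) = 181.5 K.
After:  T₂ = [456.1·0.714/(4σ)]^(1/4) = 194.7 K.
Change: 194.7 − 181.5 = 13.13 K.

13.1 K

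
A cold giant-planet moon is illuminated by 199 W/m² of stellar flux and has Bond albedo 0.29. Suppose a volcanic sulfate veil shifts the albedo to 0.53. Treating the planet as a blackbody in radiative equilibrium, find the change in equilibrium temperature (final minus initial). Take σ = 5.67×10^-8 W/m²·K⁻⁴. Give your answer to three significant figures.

-15.5 kelvin

Initial: T₁ = [S(1−0.29)/(4σ)]^(1/4) = 158.0 K.
With α = 0.53, T₂ = 142.5 K.
ΔT = T₂ − T₁ = -15.48 K.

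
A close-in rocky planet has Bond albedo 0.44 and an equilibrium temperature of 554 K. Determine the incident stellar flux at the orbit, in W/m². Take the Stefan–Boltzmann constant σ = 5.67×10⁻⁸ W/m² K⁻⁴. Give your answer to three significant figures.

38100 W/m²

From S(1−α)/4 = σT⁴: S = 4σT⁴/(1−α).
σT⁴ = 5.67×10⁻⁸·(554)⁴ = 5341 W/m².
S = 4·5341/0.56 = 38150 W/m².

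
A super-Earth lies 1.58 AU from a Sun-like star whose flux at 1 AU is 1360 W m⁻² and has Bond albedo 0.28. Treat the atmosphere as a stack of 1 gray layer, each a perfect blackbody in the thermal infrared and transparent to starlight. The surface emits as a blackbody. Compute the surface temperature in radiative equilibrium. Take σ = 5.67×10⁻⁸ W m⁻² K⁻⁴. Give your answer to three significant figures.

Flux at the orbit: S = 1360/(1.58)² = 544.8 W m⁻².
OLR = S(1−α)/4 = 98.06 W m⁻²; the top layer radiates at T_e = 203.9 K.
For an N-layer opaque stack, T_s⁴ = (N+1)T_e⁴, hence T_s = (2)^(1/4)×203.9 K = 242.5 K.

243 K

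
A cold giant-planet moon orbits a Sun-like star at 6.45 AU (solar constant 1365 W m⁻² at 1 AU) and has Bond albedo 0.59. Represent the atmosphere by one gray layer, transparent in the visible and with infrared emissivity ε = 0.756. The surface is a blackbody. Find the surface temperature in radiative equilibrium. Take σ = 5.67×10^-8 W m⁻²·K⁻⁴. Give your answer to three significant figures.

Flux at the orbit: S = 1365/(6.45)² = 32.81 W m⁻².
The planet radiates to space at T_e = [S(1−α)/(4σ)]^(1/4) = 87.76 K.
Surface balance with a leaky layer gives σT_s⁴ = σT_e⁴·2/(2−ε), so T_s = T_e·[2/(2−0.756)]^(1/4) = 98.82 K.

98.8 K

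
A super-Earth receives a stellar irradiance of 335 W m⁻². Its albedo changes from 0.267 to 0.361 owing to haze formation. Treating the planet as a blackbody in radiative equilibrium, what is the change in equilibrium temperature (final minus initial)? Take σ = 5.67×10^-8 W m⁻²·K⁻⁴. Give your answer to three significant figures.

-6.12 K

Before: T₁ = [335.0·0.733/(4σ)]^(1/4) = 181.4 K.
With α = 0.361, T₂ = 175.3 K.
Change: 175.3 − 181.4 = -6.118 K.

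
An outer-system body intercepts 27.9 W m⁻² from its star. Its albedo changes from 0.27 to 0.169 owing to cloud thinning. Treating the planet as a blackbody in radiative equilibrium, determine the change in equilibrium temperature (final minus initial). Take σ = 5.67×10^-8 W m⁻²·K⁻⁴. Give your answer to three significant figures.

3.21 kelvin

With α = 0.27, T₁ = 97.35 K.
After:  T₂ = [27.90·0.831/(4σ)]^(1/4) = 100.6 K.
Change: 100.6 − 97.35 = 3.205 K.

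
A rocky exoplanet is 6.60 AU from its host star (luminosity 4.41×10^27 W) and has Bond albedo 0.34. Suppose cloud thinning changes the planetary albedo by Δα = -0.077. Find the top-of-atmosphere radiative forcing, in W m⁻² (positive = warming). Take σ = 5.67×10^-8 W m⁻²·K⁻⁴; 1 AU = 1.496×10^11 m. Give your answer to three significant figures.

Orbital distance: d = 6.60 AU = 9.874×10^11 m.
Flux at the orbit: S = L/(4πd²) = 4.41×10^27/(4π·(9.87×10^11)²) = 360.0 W m⁻².
TOA radiative forcing: ΔF = −S·Δα/4 = −360.0·(-0.077)/4 = 6.930 W m⁻².

6.93 W m⁻²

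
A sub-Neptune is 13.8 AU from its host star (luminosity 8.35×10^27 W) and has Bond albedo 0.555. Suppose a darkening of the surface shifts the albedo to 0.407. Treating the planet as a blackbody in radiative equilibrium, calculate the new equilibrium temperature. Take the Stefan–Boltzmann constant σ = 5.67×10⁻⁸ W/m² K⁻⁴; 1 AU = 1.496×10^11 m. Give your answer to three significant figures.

142 kelvin

Orbital distance: d = 13.8 AU = 2.064×10^12 m.
Flux at the orbit: S = L/(4πd²) = 8.35×10^27/(4π·(2.06×10^12)²) = 155.9 W/m².
New equilibrium: T₂ = [(1−0.407)·155.9/(4σ)]^(1/4) = 142.1 K.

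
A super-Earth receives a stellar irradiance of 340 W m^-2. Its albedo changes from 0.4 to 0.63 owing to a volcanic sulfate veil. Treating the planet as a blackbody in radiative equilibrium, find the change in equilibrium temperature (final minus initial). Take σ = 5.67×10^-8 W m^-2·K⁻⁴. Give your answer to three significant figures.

Before: T₁ = [340.0·0.6/(4σ)]^(1/4) = 173.2 K.
Final:   T₂ = [S(1−0.63)/(4σ)]^(1/4) = 153.5 K.
ΔT = T₂ − T₁ = -19.71 K.

-19.7 K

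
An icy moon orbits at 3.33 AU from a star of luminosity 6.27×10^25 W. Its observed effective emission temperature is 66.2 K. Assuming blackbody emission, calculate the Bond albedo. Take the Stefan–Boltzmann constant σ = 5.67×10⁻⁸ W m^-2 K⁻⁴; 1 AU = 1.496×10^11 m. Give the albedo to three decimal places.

Orbital distance: d = 3.33 AU = 4.982×10^11 m.
S = L/(4πd²) = 20.11 W m^-2.
Rearranging the radiative balance, α = 1 − 4σT⁴/S.
4σT⁴ = 4·5.67×10⁻⁸·(66.2)⁴ = 4.356 W m^-2.
1−α = 4.356/20.11 = 0.2167, so α = 0.7833.

0.783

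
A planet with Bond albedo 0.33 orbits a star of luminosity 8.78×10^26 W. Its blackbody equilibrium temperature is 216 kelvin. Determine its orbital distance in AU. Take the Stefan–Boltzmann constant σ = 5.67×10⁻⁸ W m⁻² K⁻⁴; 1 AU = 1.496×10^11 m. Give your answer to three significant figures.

2.06 AU

The flux needed for this T is 4σT⁴/(1−0.33) = 736.9 W m⁻².
From L = 4πd²S, d = √(8.78×10^26/(4π·736.9)) = 3.079×10^11 m = 2.058 AU.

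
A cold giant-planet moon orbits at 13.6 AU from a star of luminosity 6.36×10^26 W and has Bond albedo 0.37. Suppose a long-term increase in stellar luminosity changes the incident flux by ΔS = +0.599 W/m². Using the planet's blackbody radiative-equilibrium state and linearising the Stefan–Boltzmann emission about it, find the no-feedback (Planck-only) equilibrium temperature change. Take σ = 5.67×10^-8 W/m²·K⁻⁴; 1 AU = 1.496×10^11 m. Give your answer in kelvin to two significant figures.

Orbital distance: d = 13.6 AU = 2.035×10^12 m.
S = L/(4πd²) = 12.23 W/m².
The baseline emission temperature is T_e = 76.34 K.
TOA radiative forcing: ΔF = (1−α)ΔS/4 = 0.63·(+0.599)/4 = 0.09434 W/m².
Planck response: λ_P = 4σT_e³ = 4·5.67×10⁻⁸·(76.34)³ = 0.1009 W/m²/K.
ΔT₀ = ΔF/λ_P = 0.09434/0.1009 = 0.935 K.

0.93 K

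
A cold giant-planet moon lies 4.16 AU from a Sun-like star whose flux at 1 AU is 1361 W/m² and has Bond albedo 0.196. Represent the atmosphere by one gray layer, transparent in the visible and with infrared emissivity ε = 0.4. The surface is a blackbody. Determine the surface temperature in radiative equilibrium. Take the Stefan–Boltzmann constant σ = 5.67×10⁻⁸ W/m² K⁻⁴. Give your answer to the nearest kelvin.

137 K

By the inverse-square law, S = 1361/4.16² = 78.65 W/m².
Effective emission temperature (TOA balance): σT_e⁴ = S(1−α)/4 = 15.81 W/m² → T_e = 129.2 K.
Surface balance with a leaky layer gives σT_s⁴ = σT_e⁴·2/(2−ε), so T_s = T_e·[2/(2−0.4)]^(1/4) = 136.6 K.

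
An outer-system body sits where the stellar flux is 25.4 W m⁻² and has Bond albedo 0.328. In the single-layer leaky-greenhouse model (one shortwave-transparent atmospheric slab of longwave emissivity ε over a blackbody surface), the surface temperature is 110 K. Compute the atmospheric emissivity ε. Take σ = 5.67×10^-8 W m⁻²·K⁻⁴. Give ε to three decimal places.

TOA balance gives T_e = 93.14 K.
Since (2−ε)/2 = (T_e/T_s)⁴ = 0.5140, ε = 0.9719.

0.972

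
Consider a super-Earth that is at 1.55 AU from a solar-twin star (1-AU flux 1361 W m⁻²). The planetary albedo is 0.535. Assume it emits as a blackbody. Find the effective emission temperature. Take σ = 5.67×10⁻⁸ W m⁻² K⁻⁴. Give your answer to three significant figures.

185 K

By the inverse-square law, S = 1361/1.55² = 566.5 W m⁻².
The planet absorbs (1−α)S over its disc πR² and re-emits over 4πR², so the mean absorbed flux is (1−0.535)·566.5/4 = 65.85 W m⁻².
In equilibrium σT⁴ equals this, so T = 184.6 K.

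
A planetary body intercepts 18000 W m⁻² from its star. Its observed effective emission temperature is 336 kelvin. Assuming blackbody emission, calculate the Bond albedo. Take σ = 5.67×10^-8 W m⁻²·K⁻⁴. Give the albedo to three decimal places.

0.839

From σT⁴ = S(1−α)/4 we invert for α: 1−α = 4σT⁴/S.
σT⁴ = 722.7 W m⁻², so 4σT⁴ = 2891 W m⁻².
Hence α = 1 − 2891/18000 = 0.8394.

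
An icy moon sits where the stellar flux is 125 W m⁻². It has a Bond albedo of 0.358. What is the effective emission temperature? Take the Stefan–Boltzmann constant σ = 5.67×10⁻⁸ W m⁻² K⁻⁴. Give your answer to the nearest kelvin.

137 K

The planet absorbs (1−α)S over its disc πR² and re-emits over 4πR², so the mean absorbed flux is (1−0.358)·125.0/4 = 20.06 W m⁻².
Balancing against σT⁴: T = (20.06/5.67×10⁻⁸)^(1/4) = 137.2 K.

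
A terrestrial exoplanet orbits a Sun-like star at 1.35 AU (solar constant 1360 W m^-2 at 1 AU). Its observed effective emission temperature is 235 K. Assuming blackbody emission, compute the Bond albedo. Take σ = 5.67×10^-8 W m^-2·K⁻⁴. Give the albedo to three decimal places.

Flux at the orbit: S = 1360/(1.35)² = 746.2 W m^-2.
Energy balance: S(1−α)/4 = σT⁴, so 1−α = 4σT⁴/S.
σT⁴ = 172.9 W m^-2, so 4σT⁴ = 691.7 W m^-2.
Hence α = 1 − 691.7/746.2 = 0.0731.

0.073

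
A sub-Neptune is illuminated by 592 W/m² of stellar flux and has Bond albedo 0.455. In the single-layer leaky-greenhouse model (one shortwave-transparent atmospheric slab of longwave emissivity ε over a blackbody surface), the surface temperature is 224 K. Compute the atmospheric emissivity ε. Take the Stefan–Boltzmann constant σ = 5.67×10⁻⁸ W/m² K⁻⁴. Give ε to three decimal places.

0.870

TOA balance gives T_e = 194.2 K.
T_s⁴ = T_e⁴·2/(2−ε) → ε = 2 − 2(T_e/T_s)⁴ = 2 − 2·(194.2/224)⁴ = 0.8699.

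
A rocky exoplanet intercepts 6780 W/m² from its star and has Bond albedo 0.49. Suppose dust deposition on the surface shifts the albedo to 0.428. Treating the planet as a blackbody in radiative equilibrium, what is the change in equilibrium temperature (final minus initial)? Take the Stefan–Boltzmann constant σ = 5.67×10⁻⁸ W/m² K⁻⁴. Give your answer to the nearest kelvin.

With α = 0.49, T₁ = 351.4 K.
Final:   T₂ = [S(1−0.428)/(4σ)]^(1/4) = 361.6 K.
Change: 361.6 − 351.4 = 10.22 K.

10 K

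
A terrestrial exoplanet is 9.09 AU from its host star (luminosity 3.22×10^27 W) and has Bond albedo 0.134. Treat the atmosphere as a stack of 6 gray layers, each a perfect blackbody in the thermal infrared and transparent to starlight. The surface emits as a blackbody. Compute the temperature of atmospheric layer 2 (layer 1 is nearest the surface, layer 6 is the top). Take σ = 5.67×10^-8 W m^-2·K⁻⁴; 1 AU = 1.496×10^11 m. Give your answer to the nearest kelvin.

d = 9.09 × 1.496×10^11 m = 1.360×10^12 m.
Flux at the orbit: S = L/(4πd²) = 3.22×10^27/(4π·(1.36×10^12)²) = 138.6 W m^-2.
OLR = S(1−α)/4 = 30.00 W m^-2; the top layer radiates at T_e = 151.7 K.
In the N-layer model, layer k (counted from the surface) has T_k = (N+1−k)^(1/4)·T_e.
With k = 2: T_2 = (6+1−2)^¼·151.7 K = 226.8 K.

227 K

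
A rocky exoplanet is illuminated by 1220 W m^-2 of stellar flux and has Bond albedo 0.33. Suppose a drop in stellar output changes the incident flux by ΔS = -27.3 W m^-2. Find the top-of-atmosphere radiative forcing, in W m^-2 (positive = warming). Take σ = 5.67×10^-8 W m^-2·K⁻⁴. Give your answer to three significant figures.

TOA radiative forcing: ΔF = (1−α)ΔS/4 = 0.67·(-27.3)/4 = -4.573 W m^-2.

-4.57 W m^-2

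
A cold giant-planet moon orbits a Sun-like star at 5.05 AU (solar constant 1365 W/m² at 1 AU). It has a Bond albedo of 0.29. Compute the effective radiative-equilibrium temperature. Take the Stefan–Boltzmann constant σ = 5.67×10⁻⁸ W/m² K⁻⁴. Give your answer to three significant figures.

114 kelvin

Irradiance scales as 1/d², so S = 1365 W/m² × (1/5.05)² = 53.52 W/m².
Averaging over the sphere, the absorbed flux is S(1−α)/4 = 9.501 W/m².
Set σT⁴ = 9.501 → T = (9.501/σ)^(1/4) = 113.8 K.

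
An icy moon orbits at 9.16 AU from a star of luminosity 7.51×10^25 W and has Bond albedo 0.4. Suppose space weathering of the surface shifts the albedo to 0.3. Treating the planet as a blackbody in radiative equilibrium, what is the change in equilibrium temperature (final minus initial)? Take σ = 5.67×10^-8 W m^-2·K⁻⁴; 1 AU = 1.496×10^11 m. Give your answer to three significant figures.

Orbital distance: d = 9.16 AU = 1.370×10^12 m.
Flux at the orbit: S = L/(4πd²) = 7.51×10^25/(4π·(1.37×10^12)²) = 3.183 W m^-2.
Before: T₁ = [3.183·0.6/(4σ)]^(1/4) = 53.87 K.
After:  T₂ = [3.183·0.7/(4σ)]^(1/4) = 55.98 K.
Change: 55.98 − 53.87 = 2.116 K.

2.12 K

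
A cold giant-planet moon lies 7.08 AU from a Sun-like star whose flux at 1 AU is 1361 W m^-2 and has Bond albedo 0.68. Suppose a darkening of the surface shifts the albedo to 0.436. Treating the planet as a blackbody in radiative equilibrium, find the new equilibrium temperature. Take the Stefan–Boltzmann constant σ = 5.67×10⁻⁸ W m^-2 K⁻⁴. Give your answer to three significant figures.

90.6 K

Irradiance scales as 1/d², so S = 1361 W m^-2 × (1/7.08)² = 27.15 W m^-2.
T₂ = [S(1−α₂)/(4σ)]^(1/4) = [27.15·0.564/(4σ)]^(1/4) = 90.65 K.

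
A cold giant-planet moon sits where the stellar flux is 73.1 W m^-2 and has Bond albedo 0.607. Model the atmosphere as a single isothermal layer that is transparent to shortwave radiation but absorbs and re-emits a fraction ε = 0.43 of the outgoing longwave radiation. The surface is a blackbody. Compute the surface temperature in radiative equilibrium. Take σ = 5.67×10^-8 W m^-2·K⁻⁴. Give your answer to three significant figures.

At the top of the atmosphere, σT_e⁴ = S(1−α)/4 = 7.182 W m^-2, giving T_e = 106.1 K.
The surface balance (absorbed SW + ε·downward IR = σT_s⁴) with T_a⁴ = T_s⁴/2 reduces to T_s = T_e·[2/(2−ε)]^¼ = 112.7 K.

113 kelvin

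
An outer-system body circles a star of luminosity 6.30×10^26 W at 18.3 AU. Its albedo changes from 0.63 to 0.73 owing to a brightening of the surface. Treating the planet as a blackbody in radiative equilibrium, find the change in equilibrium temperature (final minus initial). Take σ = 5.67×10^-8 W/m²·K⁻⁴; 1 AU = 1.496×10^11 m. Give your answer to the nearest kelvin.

d = 18.3 × 1.496×10^11 m = 2.738×10^12 m.
S = L/(4πd²) = 6.689 W/m².
Before: T₁ = [6.689·0.37/(4σ)]^(1/4) = 57.48 K.
After:  T₂ = [6.689·0.27/(4σ)]^(1/4) = 53.12 K.
ΔT = T₂ − T₁ = -4.354 K.

-4 kelvin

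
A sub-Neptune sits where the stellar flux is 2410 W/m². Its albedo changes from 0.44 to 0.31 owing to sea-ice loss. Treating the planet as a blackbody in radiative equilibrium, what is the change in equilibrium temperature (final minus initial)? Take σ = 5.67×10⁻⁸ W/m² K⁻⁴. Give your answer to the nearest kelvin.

15 kelvin

With α = 0.44, T₁ = 277.7 K.
With α = 0.31, T₂ = 292.6 K.
ΔT = T₂ − T₁ = 14.88 K.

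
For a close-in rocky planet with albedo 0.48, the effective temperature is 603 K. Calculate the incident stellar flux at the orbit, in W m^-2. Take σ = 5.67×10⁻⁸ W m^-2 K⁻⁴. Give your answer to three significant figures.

57700 W m^-2

Invert the energy balance for S: S = 4σT⁴/(1−α).
The emitted flux is σT⁴ = 7496 W m^-2.
So S = 4×7496/(1−0.48) = 57660 W m^-2.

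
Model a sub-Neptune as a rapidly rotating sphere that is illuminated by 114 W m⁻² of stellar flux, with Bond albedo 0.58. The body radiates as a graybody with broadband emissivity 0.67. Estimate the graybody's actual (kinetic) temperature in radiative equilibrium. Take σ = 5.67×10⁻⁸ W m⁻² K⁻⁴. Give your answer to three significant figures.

The planet absorbs (1−α)S over its disc πR² and re-emits over 4πR², so the mean absorbed flux is (1−0.58)·114.0/4 = 11.97 W m⁻².
Radiative balance εσT⁴ = 11.97 gives T = [11.97/(0.67·σ)]^(1/4) = 133.2 K.

133 K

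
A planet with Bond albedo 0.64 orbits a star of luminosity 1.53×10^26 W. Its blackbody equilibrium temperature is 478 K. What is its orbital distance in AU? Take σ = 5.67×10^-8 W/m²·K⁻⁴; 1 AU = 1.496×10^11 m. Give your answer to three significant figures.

Required flux: S = 4σT⁴/(1−α) = 32890 W/m².
From L = 4πd²S, d = √(1.53×10^26/(4π·32890)) = 1.924×10^10 m = 0.1286 AU.

0.129 AU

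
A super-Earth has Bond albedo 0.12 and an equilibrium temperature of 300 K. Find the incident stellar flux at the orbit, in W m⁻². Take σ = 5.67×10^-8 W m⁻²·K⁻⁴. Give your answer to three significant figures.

From S(1−α)/4 = σT⁴: S = 4σT⁴/(1−α).
The emitted flux is σT⁴ = 459.3 W m⁻².
S = 4·459.3/0.88 = 2088 W m⁻².

2090 W m⁻²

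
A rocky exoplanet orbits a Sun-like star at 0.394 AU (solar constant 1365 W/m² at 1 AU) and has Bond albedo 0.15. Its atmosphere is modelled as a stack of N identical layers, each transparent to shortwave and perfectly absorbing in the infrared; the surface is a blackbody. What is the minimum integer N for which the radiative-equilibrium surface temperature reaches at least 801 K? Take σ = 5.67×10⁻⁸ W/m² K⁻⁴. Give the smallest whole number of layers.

Flux at the orbit: S = 1365/(0.394)² = 8793 W/m².
The effective emission temperature is T_e = [S(1−α)/(4σ)]^¼ = 426.1 K.
T_s = (N+1)^(1/4)·T_e ≥ 801 K requires N+1 ≥ (T_s/T_e)⁴ = (801/426.1)⁴ = 12.491.
So N ≥ 11.491; the smallest integer is N = 12.

12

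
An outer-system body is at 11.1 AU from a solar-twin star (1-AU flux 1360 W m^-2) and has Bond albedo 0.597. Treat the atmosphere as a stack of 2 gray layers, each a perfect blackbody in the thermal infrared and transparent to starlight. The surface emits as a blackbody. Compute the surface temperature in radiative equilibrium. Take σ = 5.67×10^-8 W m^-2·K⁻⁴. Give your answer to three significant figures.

87.6 kelvin

Flux at the orbit: S = 1360/(11.1)² = 11.04 W m^-2.
The effective emission temperature is T_e = [S(1−α)/(4σ)]^¼ = 66.55 K.
Layer-by-layer balance gives σT_s⁴ = (N+1)σT_e⁴, so T_s = 3^¼·66.55 = 87.58 K.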